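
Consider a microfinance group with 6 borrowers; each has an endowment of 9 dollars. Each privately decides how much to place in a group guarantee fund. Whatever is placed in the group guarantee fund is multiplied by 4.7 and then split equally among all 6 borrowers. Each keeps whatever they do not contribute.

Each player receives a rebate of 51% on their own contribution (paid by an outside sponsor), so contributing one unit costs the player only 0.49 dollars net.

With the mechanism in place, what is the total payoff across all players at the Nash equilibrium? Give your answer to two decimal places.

The effective private return per unit is now (4.7/6) / 0.49 = 1.5986 > 1, so every player's dominant strategy flips to full contribution.
So the Nash equilibrium is full contribution by all 6; the group earns 6 × (9 × 0.51 + 4.7 × 9) = 281.34.

281.34 dollars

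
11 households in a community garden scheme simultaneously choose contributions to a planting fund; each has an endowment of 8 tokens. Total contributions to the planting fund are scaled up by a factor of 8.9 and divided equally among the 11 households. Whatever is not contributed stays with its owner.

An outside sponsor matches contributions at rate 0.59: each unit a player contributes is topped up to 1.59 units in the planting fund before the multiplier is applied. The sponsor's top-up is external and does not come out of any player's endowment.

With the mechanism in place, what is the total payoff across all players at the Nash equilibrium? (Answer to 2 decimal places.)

Under the mechanism each unit contributed yields 8.9 × 1.59 / 11 = 1.2865 back to its contributor per unit of net cost, which exceeds 1, making full contribution the dominant choice for everyone.
So the Nash equilibrium is full contribution by all 11; the group earns 8.9 × 1.59 × 88 = 1245.29.

1245.29 tokens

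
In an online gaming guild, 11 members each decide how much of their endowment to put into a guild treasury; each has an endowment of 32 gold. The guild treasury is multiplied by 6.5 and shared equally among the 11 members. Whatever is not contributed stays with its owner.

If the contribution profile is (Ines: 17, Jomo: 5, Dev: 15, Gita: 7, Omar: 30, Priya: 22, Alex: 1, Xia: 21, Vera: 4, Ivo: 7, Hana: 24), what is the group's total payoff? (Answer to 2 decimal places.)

Total contributed: 17 + 5 + 15 + 7 + 30 + 22 + 1 + 21 + 4 + 7 + 24 = 153; total kept: 11 × 32 − 153 = 199.
The guild treasury pays out 6.5 × 153 = 994.50 in aggregate.
Group total = 199 + 994.50 = 1193.50.

1193.50 gold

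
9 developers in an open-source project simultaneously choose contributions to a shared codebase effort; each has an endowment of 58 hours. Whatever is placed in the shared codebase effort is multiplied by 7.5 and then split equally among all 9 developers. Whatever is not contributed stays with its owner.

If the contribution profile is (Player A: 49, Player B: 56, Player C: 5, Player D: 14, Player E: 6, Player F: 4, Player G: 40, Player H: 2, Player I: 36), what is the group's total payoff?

1900.00 hours

Total contributed: 49 + 56 + 5 + 14 + 6 + 4 + 40 + 2 + 36 = 212; total kept: 9 × 58 − 212 = 310.
The shared codebase effort pays out 7.5 × 212 = 1590.00 in aggregate.
Group total = 310 + 1590.00 = 1900.00.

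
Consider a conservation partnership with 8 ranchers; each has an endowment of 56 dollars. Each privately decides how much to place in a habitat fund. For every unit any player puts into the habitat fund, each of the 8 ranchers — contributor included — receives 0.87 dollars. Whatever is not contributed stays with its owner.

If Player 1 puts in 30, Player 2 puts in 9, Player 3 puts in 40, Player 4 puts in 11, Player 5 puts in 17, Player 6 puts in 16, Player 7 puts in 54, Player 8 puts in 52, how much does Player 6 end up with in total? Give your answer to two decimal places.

Total contributed: 30 + 9 + 40 + 11 + 17 + 16 + 54 + 52 = 229.
Each receives 0.87 × 229 = 199.23 from the habitat fund.
Player 6 keeps 56 − 16 = 40, so Player 6's payoff is 40 + 199.23 = 239.23.

239.23 dollars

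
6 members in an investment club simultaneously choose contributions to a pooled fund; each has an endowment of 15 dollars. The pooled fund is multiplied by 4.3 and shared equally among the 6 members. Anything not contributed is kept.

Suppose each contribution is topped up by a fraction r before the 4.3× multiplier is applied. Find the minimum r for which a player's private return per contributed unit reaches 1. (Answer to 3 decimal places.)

With matching at rate r, one contributed unit becomes (1 + r) in the pooled fund and returns 4.3 × (1 + r) / 6 to the contributor.
Setting this equal to 1: 1 + r = 6/4.3 = 1.3953.
So the minimum matching rate is r = 1.3953 − 1 = 0.395.

0.395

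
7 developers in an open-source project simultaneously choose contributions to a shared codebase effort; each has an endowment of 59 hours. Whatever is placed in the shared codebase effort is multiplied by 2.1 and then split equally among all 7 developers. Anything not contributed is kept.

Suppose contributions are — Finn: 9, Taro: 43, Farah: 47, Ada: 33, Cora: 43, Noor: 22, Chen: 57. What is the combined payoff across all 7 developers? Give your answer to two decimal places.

692.40 hours

Total contributed: 9 + 43 + 47 + 33 + 43 + 22 + 57 = 254; total kept: 7 × 59 − 254 = 159.
The shared codebase effort pays out 2.1 × 254 = 533.40 in aggregate.
Group total = 159 + 533.40 = 692.40.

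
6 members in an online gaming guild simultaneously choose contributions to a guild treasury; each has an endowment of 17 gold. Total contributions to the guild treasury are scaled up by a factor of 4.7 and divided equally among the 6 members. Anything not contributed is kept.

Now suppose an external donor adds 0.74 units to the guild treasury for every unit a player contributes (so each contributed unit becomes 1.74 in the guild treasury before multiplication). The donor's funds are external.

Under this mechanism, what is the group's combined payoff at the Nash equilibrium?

834.16 gold

With the mechanism, a contributed unit returns 4.7 × 1.74 / 6 = 1.3630 per unit of net cost to the contributor — now above 1 — so contributing fully is weakly dominant for every player.
At the Nash equilibrium everyone contributes 17. Group total payoff = 4.7 × 1.74 × 102 = 834.16.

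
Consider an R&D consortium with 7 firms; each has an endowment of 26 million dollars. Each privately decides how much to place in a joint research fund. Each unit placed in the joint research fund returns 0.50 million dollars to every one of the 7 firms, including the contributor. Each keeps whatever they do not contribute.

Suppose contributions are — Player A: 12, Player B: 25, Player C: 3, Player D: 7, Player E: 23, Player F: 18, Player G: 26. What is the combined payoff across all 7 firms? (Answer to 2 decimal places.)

467.00 million dollars

Total contributed: 12 + 25 + 3 + 7 + 23 + 18 + 26 = 114; total kept: 7 × 26 − 114 = 68.
The joint research fund pays out 0.50 × 7 × 114 = 399.00 in aggregate.
Group total = 68 + 399.00 = 467.00.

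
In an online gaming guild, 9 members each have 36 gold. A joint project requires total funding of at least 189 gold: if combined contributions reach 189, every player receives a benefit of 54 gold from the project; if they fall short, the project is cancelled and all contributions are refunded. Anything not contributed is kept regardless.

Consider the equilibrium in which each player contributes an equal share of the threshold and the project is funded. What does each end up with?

69 gold

Equal share of the threshold: 189/9 = 21.
At this profile no one gains by cutting their contribution: any cut drops the total below 189, the project is cancelled, contributions are refunded, and the deviator ends with 36, which is less than 36 − 21 + 54 = 69. Contributing more than 21 just wastes the excess. So contributing exactly 21 is a best response.
Each player's payoff: 36 − 21 + 54 = 69.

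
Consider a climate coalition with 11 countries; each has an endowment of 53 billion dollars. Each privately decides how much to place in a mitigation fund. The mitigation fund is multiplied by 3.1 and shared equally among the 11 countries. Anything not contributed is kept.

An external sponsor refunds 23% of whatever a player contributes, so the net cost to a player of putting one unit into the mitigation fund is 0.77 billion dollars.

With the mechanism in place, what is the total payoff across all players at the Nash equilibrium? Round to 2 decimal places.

583.00 billion dollars

With the mechanism, a contributed unit returns (3.1/11) / 0.77 = 0.3660 per unit of net cost — still below 1 — so contributing 0 remains dominant for every player.
At the Nash equilibrium no one contributes; group total payoff = 11 × 53 = 583.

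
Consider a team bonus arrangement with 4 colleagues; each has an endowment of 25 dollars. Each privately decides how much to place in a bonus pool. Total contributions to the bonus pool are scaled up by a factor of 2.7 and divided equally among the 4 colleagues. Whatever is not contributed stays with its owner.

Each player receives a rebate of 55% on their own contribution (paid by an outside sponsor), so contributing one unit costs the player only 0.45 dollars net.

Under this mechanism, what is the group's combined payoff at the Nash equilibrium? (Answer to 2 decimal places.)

Under the mechanism each unit contributed yields (2.7/4) / 0.45 = 1.5000 back to its contributor per unit of net cost, which exceeds 1, making full contribution the dominant choice for everyone.
So the Nash equilibrium is full contribution by all 4; the group earns 4 × (25 × 0.55 + 2.7 × 25) = 325.00.

325.00 dollars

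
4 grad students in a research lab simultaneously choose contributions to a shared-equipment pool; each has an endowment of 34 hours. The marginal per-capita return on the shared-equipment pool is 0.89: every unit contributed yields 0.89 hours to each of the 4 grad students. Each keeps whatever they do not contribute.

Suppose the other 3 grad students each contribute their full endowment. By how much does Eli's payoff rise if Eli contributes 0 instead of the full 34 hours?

Switching from a contribution of 34 to 0 lets Eli keep an extra 34 hours, but lowers the shared-equipment pool by 34, which costs Eli their own share of that drop: 0.89 × 34 = 30.26.
Net gain = 34 − 30.26 = 3.74. The private return per contributed unit (0.89) is below 1, so free-riding is indeed the best response regardless of what the others do.

3.74 hours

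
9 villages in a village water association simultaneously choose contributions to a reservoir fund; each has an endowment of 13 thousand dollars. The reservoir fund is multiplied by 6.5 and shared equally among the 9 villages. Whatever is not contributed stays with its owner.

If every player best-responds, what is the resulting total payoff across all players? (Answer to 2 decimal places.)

117.00 thousand dollars

Each contributed unit returns 6.5/9 = 0.7222 to its contributor — below 1 — so contributing 0 is dominant for every player. At the Nash equilibrium everyone keeps their 13, and the group total is 9 × 13 = 117.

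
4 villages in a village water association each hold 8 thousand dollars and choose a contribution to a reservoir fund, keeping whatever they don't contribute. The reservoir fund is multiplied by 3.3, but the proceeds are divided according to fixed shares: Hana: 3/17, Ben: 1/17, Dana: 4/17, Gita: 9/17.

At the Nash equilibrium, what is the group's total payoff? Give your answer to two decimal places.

50.40 thousand dollars

Each unit j contributes comes back to j as 3.3 × (j's share), so j prefers to contribute only if that share exceeds 1/3.3 = 0.3030; otherwise keeping the unit dominates.
Gita alone (share 9/17) is above the threshold, contributing 8; the remaining 3 contribute 0. Total contributed: 8.
The reservoir fund pays out 3.3 × 8 = 26.40 in total (split across the unequal shares, but the aggregate is all that matters for the group sum).
The 3 free-riders keep 8 each, adding 24. Group total = 24 + 26.40 = 50.40.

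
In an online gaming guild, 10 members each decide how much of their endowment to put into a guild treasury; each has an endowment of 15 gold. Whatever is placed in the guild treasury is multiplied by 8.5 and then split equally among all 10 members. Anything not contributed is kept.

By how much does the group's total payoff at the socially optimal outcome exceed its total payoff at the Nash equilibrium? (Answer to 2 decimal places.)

1125.00 gold

Each contributed unit returns 8.5/10 = 0.8500 to its contributor — below 1 — so contributing 0 is dominant for every player. At the Nash equilibrium everyone keeps their 15, and the group total is 10 × 15 = 150.
Each contributed unit returns 8.500 to the group as a whole (0.8500 to each of 10 players), which exceeds 1, so the social optimum is full contribution: group total = 8.500 × 150 = 1275.00.
Efficiency loss = 1275.00 − 150 = 1125.00.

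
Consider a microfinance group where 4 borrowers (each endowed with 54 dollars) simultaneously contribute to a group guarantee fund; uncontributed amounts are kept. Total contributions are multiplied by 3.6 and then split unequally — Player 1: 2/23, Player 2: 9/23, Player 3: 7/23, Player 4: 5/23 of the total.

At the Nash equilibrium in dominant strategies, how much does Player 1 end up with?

87.81 dollars

Player j's private return per contributed unit is 3.6 × (j's share). Contributing is weakly dominant for j when that share is at least 1/3.6 = 0.2778, and contributing 0 is dominant otherwise.
Player 2 and Player 3 clear that bar, contributing 54 each; the remaining 2 contribute 0. Total contributed: 108.
Player 1 keeps 54 and receives 3.6 × 108 × 2/23 = 33.81 from the group guarantee fund, for a payoff of 87.81.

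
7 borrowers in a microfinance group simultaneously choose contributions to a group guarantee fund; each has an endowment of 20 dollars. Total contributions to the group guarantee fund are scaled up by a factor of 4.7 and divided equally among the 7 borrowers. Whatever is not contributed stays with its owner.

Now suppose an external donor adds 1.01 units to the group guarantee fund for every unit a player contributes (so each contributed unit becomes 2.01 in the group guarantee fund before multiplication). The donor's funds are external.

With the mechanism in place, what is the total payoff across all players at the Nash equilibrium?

Under the mechanism each unit contributed yields 4.7 × 2.01 / 7 = 1.3496 back to its contributor per unit of net cost, which exceeds 1, making full contribution the dominant choice for everyone.
So the Nash equilibrium is full contribution by all 7; the group earns 4.7 × 2.01 × 140 = 1322.58.

1322.58 dollars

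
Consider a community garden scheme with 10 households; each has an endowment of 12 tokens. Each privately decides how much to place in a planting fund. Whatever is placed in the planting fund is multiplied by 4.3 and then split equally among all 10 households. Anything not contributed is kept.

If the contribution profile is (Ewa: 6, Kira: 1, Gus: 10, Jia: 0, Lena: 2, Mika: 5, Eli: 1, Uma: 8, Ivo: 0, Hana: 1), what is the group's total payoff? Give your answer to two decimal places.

232.20 tokens

Total contributed: 6 + 1 + 10 + 0 + 2 + 5 + 1 + 8 + 0 + 1 = 34; total kept: 10 × 12 − 34 = 86.
The planting fund pays out 4.3 × 34 = 146.20 in aggregate.
Group total = 86 + 146.20 = 232.20.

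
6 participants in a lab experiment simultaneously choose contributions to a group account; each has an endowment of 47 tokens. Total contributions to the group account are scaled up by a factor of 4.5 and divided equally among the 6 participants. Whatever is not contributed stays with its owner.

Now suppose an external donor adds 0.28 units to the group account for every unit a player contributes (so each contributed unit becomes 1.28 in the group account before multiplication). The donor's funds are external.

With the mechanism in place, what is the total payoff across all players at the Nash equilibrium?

With the mechanism, a contributed unit returns 4.5 × 1.28 / 6 = 0.9600 per unit of net cost — still below 1 — so contributing 0 remains dominant for every player.
At the Nash equilibrium no one contributes; group total payoff = 6 × 47 = 282.

282.00 tokens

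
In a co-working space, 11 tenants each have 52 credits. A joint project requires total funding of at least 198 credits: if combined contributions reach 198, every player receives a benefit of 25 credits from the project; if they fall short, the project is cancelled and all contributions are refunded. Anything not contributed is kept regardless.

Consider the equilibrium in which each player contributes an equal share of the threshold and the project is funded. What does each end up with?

Equal share of the threshold: 198/11 = 18.
At this profile no one gains by cutting their contribution: any cut drops the total below 198, the project is cancelled, contributions are refunded, and the deviator ends with 52, which is less than 52 − 18 + 25 = 59. Contributing more than 18 just wastes the excess. So contributing exactly 18 is a best response.
Each player's payoff: 52 − 18 + 25 = 59.

59 credits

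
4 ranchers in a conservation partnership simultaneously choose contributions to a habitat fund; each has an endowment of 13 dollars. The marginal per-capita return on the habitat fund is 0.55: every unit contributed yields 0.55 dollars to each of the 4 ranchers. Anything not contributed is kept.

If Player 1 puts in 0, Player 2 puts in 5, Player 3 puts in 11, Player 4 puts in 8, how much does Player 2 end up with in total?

21.20 dollars

Total contributed: 0 + 5 + 11 + 8 = 24.
Each receives 0.55 × 24 = 13.20 from the habitat fund.
Player 2 keeps 13 − 5 = 8, so Player 2's payoff is 8 + 13.20 = 21.20.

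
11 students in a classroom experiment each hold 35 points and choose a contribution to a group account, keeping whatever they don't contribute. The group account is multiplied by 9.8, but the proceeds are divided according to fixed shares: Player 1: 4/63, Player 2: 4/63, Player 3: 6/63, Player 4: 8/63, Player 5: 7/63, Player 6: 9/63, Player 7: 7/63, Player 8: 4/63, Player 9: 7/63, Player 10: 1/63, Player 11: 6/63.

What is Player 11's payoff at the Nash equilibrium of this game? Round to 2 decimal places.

198.33 points

Player j's private return per contributed unit is 9.8 × (j's share). Contributing is weakly dominant for j when that share is at least 1/9.8 = 0.1020, and contributing 0 is dominant otherwise.
The shares above 0.1020 belong to Player 4, Player 5, Player 6, Player 7 and Player 9, contributing 35 each; the remaining 6 contribute 0. Total contributed: 175.
Player 11 keeps 35 and receives 9.8 × 175 × 6/63 = 163.33 from the group account, for a payoff of 198.33.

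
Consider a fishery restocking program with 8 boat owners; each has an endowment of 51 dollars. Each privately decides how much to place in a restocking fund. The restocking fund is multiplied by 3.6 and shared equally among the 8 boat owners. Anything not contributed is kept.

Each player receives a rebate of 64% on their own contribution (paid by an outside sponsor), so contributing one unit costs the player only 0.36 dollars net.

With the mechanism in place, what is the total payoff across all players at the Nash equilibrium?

1729.92 dollars

Under the mechanism each unit contributed yields (3.6/8) / 0.36 = 1.2500 back to its contributor per unit of net cost, which exceeds 1, making full contribution the dominant choice for everyone.
At the Nash equilibrium everyone contributes 51. Group total payoff = 8 × (51 × 0.64 + 3.6 × 51) = 1729.92.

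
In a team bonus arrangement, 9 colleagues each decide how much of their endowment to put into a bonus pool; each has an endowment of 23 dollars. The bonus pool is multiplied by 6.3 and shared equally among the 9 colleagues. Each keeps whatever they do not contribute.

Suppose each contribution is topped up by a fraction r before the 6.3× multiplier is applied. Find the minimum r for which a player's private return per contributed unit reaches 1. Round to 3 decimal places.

0.429

With matching at rate r, one contributed unit becomes (1 + r) in the bonus pool and returns 6.3 × (1 + r) / 9 to the contributor.
Setting this equal to 1: 1 + r = 9/6.3 = 1.4286.
So the minimum matching rate is r = 1.4286 − 1 = 0.429.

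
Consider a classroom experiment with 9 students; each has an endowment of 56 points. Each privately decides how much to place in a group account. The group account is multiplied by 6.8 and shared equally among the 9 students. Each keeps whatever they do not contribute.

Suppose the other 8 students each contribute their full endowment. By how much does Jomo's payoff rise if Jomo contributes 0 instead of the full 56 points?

13.69 points

Switching from a contribution of 56 to 0 lets Jomo keep an extra 56 points, but lowers the group account by 56, which costs Jomo their own share of that drop: 6.8/9 × 56 = 42.31.
Net gain = 56 − 42.31 = 13.69. The private return per contributed unit (0.7556) is below 1, so free-riding is indeed the best response regardless of what the others do.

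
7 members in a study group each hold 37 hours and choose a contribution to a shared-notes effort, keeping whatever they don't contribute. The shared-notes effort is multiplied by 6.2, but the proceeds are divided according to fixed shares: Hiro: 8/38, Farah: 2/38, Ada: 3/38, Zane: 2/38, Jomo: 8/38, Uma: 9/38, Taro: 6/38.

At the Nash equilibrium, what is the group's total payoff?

836.20 hours

Each unit j contributes comes back to j as 6.2 × (j's share), so j prefers to contribute only if that share exceeds 1/6.2 = 0.1613; otherwise keeping the unit dominates.
Hiro, Jomo and Uma are above the threshold, contributing 37 each; the remaining 4 contribute 0. Total contributed: 111.
The shared-notes effort pays out 6.2 × 111 = 688.20 in total (split across the unequal shares, but the aggregate is all that matters for the group sum).
The 4 free-riders keep 37 each, adding 148. Group total = 148 + 688.20 = 836.20.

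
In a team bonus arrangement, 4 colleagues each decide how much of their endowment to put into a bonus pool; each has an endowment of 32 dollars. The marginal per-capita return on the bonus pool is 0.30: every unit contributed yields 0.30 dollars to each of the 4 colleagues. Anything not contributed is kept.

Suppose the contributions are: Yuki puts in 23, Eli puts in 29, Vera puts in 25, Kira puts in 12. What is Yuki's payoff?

35.70 dollars

Total contributed: 23 + 29 + 25 + 12 = 89.
Each receives 0.30 × 89 = 26.70 from the bonus pool.
Yuki keeps 32 − 23 = 9, so Yuki's payoff is 9 + 26.70 = 35.70.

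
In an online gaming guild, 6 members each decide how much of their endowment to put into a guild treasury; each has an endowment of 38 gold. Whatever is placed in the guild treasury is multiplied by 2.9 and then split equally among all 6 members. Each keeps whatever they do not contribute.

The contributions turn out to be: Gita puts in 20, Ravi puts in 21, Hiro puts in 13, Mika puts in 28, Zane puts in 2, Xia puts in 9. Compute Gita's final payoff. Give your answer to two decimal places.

Total contributed: 20 + 21 + 13 + 28 + 2 + 9 = 93.
Each receives 2.9 × 93 / 6 = 44.95 from the guild treasury.
Gita keeps 38 − 20 = 18, so Gita's payoff is 18 + 44.95 = 62.95.

62.95 gold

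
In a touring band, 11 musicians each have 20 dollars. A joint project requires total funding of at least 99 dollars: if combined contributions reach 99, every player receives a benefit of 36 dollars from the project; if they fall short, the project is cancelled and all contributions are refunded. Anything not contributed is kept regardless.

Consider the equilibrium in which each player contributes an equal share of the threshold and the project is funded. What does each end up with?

47 dollars

Equal share of the threshold: 99/11 = 9.
At this profile no one gains by cutting their contribution: any cut drops the total below 99, the project is cancelled, contributions are refunded, and the deviator ends with 20, which is less than 20 − 9 + 36 = 47. Contributing more than 9 just wastes the excess. So contributing exactly 9 is a best response.
Each player's payoff: 20 − 9 + 36 = 47.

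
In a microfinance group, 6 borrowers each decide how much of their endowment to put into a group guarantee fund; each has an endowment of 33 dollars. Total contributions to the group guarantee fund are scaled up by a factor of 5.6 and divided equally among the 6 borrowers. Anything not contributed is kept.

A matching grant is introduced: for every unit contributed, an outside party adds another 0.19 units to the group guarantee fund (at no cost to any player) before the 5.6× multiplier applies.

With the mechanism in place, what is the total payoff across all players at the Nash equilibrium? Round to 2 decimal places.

With the mechanism, a contributed unit returns 5.6 × 1.19 / 6 = 1.1107 per unit of net cost to the contributor — now above 1 — so contributing fully is weakly dominant for every player.
At the Nash equilibrium everyone contributes 33. Group total payoff = 5.6 × 1.19 × 198 = 1319.47.

1319.47 dollars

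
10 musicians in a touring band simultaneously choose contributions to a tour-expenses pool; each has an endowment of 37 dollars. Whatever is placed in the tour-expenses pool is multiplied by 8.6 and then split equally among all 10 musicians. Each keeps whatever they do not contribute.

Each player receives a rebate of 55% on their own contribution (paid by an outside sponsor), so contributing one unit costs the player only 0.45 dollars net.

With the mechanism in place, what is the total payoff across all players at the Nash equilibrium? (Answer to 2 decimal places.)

3385.50 dollars

Under the mechanism each unit contributed yields (8.6/10) / 0.45 = 1.9111 back to its contributor per unit of net cost, which exceeds 1, making full contribution the dominant choice for everyone.
At the Nash equilibrium everyone contributes 37. Group total payoff = 10 × (37 × 0.55 + 8.6 × 37) = 3385.50.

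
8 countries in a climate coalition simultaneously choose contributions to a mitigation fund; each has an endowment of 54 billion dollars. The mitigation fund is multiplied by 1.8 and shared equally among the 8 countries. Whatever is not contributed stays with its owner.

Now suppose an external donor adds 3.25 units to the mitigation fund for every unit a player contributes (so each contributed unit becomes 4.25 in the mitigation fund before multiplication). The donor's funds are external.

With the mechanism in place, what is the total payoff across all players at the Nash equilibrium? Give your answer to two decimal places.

432.00 billion dollars

The effective private return is 1.8 × 4.25 / 8 = 0.9563, which is still under 1, so the mechanism doesn't change anyone's dominant strategy: zero contribution.
Everyone keeps their endowment and the group total is 8 × 54 = 432.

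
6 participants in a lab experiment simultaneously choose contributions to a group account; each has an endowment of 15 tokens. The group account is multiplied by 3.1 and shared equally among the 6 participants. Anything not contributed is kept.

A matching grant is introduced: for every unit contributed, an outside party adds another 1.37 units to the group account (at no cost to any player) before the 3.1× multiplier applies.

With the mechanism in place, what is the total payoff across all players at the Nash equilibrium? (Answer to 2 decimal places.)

661.23 tokens

The effective private return per unit is now 3.1 × 2.37 / 6 = 1.2245 > 1, so every player's dominant strategy flips to full contribution.
At the Nash equilibrium everyone contributes 15. Group total payoff = 3.1 × 2.37 × 90 = 661.23.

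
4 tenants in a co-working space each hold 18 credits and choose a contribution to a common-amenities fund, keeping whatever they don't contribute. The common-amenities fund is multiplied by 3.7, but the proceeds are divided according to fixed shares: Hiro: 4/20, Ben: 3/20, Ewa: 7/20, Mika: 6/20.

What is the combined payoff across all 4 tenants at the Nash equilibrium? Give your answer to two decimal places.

For player j, contributing a unit is worthwhile iff 3.7 × (j's share) ≥ 1, i.e. iff j's share is at least 0.2703.
The shares above 0.2703 belong to Ewa and Mika, contributing 18 each; the remaining 2 contribute 0. Total contributed: 36.
The common-amenities fund pays out 3.7 × 36 = 133.20 in total (split across the unequal shares, but the aggregate is all that matters for the group sum).
The 2 free-riders keep 18 each, adding 36. Group total = 36 + 133.20 = 169.20.

169.20 credits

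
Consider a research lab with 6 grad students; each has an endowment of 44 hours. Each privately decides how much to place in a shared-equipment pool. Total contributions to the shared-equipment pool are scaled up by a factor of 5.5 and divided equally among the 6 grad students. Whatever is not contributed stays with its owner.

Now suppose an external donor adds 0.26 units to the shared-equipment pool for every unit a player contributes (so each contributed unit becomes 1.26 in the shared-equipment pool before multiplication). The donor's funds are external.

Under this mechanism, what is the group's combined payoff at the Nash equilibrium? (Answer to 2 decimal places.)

1829.52 hours

With the mechanism, a contributed unit returns 5.5 × 1.26 / 6 = 1.1550 per unit of net cost to the contributor — now above 1 — so contributing fully is weakly dominant for every player.
So the Nash equilibrium is full contribution by all 6; the group earns 5.5 × 1.26 × 264 = 1829.52.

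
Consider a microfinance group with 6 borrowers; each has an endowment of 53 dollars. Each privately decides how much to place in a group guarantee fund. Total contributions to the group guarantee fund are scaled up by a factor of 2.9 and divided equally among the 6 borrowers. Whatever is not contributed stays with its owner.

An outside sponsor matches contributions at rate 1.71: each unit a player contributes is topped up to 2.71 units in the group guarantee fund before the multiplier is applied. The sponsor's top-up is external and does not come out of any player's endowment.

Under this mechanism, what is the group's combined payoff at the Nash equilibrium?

2499.16 dollars

The effective private return per unit is now 2.9 × 2.71 / 6 = 1.3098 > 1, so every player's dominant strategy flips to full contribution.
So the Nash equilibrium is full contribution by all 6; the group earns 2.9 × 2.71 × 318 = 2499.16.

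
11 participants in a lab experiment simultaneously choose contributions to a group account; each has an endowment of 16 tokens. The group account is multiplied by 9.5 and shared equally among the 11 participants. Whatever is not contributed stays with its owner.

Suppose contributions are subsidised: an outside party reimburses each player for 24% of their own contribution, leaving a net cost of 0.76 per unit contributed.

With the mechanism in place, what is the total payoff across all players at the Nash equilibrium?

Under the mechanism each unit contributed yields (9.5/11) / 0.76 = 1.1364 back to its contributor per unit of net cost, which exceeds 1, making full contribution the dominant choice for everyone.
So the Nash equilibrium is full contribution by all 11; the group earns 11 × (16 × 0.24 + 9.5 × 16) = 1714.24.

1714.24 tokens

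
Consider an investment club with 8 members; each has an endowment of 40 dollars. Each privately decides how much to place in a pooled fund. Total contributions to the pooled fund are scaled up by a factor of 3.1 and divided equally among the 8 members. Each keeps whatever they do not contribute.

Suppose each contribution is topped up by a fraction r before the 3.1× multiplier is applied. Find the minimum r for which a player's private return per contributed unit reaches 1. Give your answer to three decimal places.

With matching at rate r, one contributed unit becomes (1 + r) in the pooled fund and returns 3.1 × (1 + r) / 8 to the contributor.
Setting this equal to 1: 1 + r = 8/3.1 = 2.5806.
So the minimum matching rate is r = 2.5806 − 1 = 1.581.

1.581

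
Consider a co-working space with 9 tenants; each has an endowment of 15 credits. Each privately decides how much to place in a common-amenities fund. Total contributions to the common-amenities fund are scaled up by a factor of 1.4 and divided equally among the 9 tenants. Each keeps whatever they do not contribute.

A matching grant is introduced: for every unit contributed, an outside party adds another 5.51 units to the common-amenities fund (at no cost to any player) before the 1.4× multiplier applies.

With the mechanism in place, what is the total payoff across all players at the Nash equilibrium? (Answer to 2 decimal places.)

Under the mechanism each unit contributed yields 1.4 × 6.51 / 9 = 1.0127 back to its contributor per unit of net cost, which exceeds 1, making full contribution the dominant choice for everyone.
At the Nash equilibrium everyone contributes 15. Group total payoff = 1.4 × 6.51 × 135 = 1230.39.

1230.39 credits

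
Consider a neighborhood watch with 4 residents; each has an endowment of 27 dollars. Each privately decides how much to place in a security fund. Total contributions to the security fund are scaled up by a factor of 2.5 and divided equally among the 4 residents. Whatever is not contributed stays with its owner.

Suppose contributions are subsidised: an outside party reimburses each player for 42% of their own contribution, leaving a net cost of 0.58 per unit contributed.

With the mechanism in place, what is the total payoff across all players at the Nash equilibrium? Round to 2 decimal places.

Under the mechanism each unit contributed yields (2.5/4) / 0.58 = 1.0776 back to its contributor per unit of net cost, which exceeds 1, making full contribution the dominant choice for everyone.
So the Nash equilibrium is full contribution by all 4; the group earns 4 × (27 × 0.42 + 2.5 × 27) = 315.36.

315.36 dollars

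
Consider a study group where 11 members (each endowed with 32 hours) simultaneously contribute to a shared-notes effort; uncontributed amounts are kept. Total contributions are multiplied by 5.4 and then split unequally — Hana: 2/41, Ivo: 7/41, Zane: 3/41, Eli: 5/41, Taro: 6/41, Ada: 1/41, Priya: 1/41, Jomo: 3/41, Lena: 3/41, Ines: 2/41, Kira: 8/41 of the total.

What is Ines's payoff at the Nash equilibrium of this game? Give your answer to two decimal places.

40.43 hours

For player j, contributing a unit is worthwhile iff 5.4 × (j's share) ≥ 1, i.e. iff j's share is at least 0.1852.
Only Kira (8/41) clears that bar, contributing 32; the remaining 10 contribute 0. Total contributed: 32.
Ines keeps 32 and receives 5.4 × 32 × 2/41 = 8.43 from the shared-notes effort, for a payoff of 40.43.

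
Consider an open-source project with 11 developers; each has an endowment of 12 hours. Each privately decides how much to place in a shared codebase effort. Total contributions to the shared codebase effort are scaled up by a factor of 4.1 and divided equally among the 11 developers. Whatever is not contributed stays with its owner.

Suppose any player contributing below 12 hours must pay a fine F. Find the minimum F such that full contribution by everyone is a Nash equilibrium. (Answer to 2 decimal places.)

Given the others contribute fully, the best deviation is to contribute 0 (any partial contribution still incurs the fine and gives up units whose private return 0.3727 is below 1).
Deviating from 12 to 0 saves 12 hours but forfeits the deviator's share of the drop in the shared codebase effort: 4.1/11 × 12 = 4.47.
So the deviation gain is 12 − 4.47 = 7.53, and the fine must be at least 7.53 hours to wipe it out.

7.53 hours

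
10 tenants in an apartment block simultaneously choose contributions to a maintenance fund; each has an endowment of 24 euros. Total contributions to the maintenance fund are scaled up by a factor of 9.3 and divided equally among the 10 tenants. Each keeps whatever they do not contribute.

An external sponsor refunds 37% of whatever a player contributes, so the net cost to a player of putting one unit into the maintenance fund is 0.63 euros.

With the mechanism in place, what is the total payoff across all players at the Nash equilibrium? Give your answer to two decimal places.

With the mechanism, a contributed unit returns (9.3/10) / 0.63 = 1.4762 per unit of net cost to the contributor — now above 1 — so contributing fully is weakly dominant for every player.
At the Nash equilibrium everyone contributes 24. Group total payoff = 10 × (24 × 0.37 + 9.3 × 24) = 2320.80.

2320.80 euros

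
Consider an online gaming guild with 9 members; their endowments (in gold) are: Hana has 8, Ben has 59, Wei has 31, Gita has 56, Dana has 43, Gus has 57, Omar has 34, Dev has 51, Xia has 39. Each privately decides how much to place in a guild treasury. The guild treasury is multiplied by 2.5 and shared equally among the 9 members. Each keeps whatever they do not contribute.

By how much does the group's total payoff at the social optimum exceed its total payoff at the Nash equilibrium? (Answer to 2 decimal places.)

567.00 gold

The private return per contributed unit is 2.5/9 = 0.2778 < 1 for every player regardless of endowment, so the Nash equilibrium is zero contribution and the group total is Σ E_j = 8 + 59 + 31 + 56 + 43 + 57 + 34 + 51 + 39 = 378.
Each contributed unit returns 2.500 to the group, so the social optimum is full contribution by everyone: group total = 2.500 × 378 = 945.00.
Efficiency loss = (2.500 − 1) × 378 = 567.00.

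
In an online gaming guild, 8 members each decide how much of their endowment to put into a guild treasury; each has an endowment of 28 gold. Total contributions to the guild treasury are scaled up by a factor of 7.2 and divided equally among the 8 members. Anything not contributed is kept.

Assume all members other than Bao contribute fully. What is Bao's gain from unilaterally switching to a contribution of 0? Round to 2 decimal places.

2.80 gold

Switching from a contribution of 28 to 0 lets Bao keep an extra 28 gold, but lowers the guild treasury by 28, which costs Bao their own share of that drop: 7.2/8 × 28 = 25.20.
Net gain = 28 − 25.20 = 2.80. The private return per contributed unit (0.9000) is below 1, so free-riding is indeed the best response regardless of what the others do.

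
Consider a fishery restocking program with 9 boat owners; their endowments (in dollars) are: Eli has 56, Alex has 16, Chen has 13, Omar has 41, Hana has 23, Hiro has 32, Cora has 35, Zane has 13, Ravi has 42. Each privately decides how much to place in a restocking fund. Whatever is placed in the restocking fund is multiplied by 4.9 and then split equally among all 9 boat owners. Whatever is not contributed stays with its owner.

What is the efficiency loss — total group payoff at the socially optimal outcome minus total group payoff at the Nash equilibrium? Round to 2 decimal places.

1056.90 dollars

The private return per contributed unit is 4.9/9 = 0.5444 < 1 for every player regardless of endowment, so the Nash equilibrium is zero contribution and the group total is Σ E_j = 56 + 16 + 13 + 41 + 23 + 32 + 35 + 13 + 42 = 271.
Each contributed unit returns 4.900 to the group, so the social optimum is full contribution by everyone: group total = 4.900 × 271 = 1327.90.
Efficiency loss = (4.900 − 1) × 271 = 1056.90.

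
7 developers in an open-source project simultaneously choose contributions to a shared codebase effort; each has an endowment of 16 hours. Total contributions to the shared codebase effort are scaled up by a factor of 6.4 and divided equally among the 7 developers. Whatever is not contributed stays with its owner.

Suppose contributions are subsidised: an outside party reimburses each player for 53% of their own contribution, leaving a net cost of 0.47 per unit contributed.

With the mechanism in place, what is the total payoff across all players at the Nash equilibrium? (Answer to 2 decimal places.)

Under the mechanism each unit contributed yields (6.4/7) / 0.47 = 1.9453 back to its contributor per unit of net cost, which exceeds 1, making full contribution the dominant choice for everyone.
At the Nash equilibrium everyone contributes 16. Group total payoff = 7 × (16 × 0.53 + 6.4 × 16) = 776.16.

776.16 hours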